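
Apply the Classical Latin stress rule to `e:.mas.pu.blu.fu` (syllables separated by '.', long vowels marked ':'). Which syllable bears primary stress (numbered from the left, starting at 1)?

3

Classical Latin: stress the penult if heavy (long vowel or closed), else the antepenult.
Weights: 3 pu L, 4 blu L, 5 fu L.
The penult (syllable 4, blu) is light, so stress falls on the antepenult (syllable 3, pu).
Stress on syllable 3: e:.mas.ˈpu.blu.fu.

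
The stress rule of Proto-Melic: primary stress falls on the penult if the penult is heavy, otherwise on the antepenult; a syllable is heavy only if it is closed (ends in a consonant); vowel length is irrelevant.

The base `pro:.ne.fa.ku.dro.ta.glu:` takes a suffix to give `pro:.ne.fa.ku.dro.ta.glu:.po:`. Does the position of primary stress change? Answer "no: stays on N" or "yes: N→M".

yes: 5→6

Base `pro:.ne.fa.ku.dro.ta.glu:` (7 syllables):
  Weights: 5 dro L, 6 ta L, 7 glu: L.
  The penult (syllable 6, ta) is light, so stress falls on the antepenult (syllable 5, dro).
  → primary stress on syllable 5.
Suffixed `pro:.ne.fa.ku.dro.ta.glu:.po:` (8 syllables):
  Weights: 6 ta L, 7 glu: L, 8 po: L.
  The penult (syllable 7, glu:) is light, so stress falls on the antepenult (syllable 6, ta).
  → primary stress on syllable 6.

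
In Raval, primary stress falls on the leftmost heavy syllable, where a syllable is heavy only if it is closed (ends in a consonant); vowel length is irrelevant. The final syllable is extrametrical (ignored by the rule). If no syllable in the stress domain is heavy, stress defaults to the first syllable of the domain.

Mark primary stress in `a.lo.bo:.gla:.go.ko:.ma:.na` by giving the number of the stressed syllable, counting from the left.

1

The final syllable (8, na) is extrametrical; the stress domain is syllables 1–7.
Weights: 1 a L, 2 lo L, 3 bo: L, 4 gla: L, 5 go L, 6 ko: L, 7 ma: L.
No heavy syllable in the domain; default to the first syllable of the domain = syllable 1.
Primary stress: syllable 1 → ˈa.lo.bo:.gla:.go.ko:.ma:.na.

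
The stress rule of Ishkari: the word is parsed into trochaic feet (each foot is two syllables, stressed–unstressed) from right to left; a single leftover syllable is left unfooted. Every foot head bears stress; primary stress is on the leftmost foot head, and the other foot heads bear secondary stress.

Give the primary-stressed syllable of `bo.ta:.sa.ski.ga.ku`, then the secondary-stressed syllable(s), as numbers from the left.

Parse right to left into trochaic (ˈσσ) feet: (ˈbo.ta:) (ˈsa.ski) (ˈga.ku).
Foot heads (stressed positions): 1, 3, 5.
End Rule Leftmost: primary stress on the leftmost head = syllable 1.
Secondary stress on 3, 5: ˈbo.ta:.ˌsa.ski.ˌga.ku.

primary 1, secondary 3, 5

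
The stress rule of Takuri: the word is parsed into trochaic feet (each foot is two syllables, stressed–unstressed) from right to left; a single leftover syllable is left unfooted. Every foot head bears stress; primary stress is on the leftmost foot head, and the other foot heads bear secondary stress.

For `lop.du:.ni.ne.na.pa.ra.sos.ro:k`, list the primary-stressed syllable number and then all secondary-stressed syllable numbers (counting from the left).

primary 2, secondary 4, 6, 8

Parse right to left into trochaic (ˈσσ) feet: lop (ˈdu:.ni) (ˈne.na) (ˈpa.ra) (ˈsos.ro:k). Syllable 1 is left unfooted.
Foot heads (stressed positions): 2, 4, 6, 8.
End Rule Leftmost: primary stress on the leftmost head = syllable 2.
Secondary stress on 4, 6, 8: lop.ˈdu:.ni.ˌne.na.ˌpa.ra.ˌsos.ro:k.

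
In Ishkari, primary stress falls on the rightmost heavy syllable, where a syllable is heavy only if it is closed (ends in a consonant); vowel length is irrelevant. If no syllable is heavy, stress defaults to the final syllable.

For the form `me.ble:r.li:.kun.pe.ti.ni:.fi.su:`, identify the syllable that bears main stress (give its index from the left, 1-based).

Weights: 1 me L, 2 ble:r H, 3 li: L, 4 kun H, 5 pe L, 6 ti L, 7 ni: L, 8 fi L, 9 su: L.
Heavy syllables in the domain: 2, 4. The rightmost is syllable 4 (kun).
Primary stress: syllable 4 → me.ble:r.li:.ˈkun.pe.ti.ni:.fi.su:.

4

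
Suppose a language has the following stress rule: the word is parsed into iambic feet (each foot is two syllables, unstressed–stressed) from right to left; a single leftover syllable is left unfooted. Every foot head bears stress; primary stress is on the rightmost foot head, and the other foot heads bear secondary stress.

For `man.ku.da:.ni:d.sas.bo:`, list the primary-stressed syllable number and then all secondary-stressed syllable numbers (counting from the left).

primary 6, secondary 2, 4

Parse right to left into iambic (σˈσ) feet: (man.ˈku) (da:.ˈni:d) (sas.ˈbo:).
Foot heads (stressed positions): 2, 4, 6.
End Rule Rightmost: primary stress on the rightmost head = syllable 6.
Secondary stress on 2, 4: man.ˌku.da:.ˌni:d.sas.ˈbo:.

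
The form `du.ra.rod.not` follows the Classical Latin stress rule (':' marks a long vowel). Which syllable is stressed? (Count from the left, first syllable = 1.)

Classical Latin: stress the penult if heavy (long vowel or closed), else the antepenult.
Weights: 2 ra L, 3 rod H, 4 not H.
The penult (syllable 3, rod) is heavy, so it takes stress.
Stress on syllable 3: du.ra.ˈrod.not.

3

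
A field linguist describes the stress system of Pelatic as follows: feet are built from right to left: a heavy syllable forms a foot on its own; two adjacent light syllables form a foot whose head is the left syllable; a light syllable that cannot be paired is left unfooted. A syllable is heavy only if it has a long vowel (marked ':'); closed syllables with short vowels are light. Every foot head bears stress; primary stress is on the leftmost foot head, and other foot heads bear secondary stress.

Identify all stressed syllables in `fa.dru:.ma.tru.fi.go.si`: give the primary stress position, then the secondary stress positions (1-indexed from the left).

Weights: 1 fa L, 2 dru: H, 3 ma L, 4 tru L, 5 fi L, 6 go L, 7 si L.
Parse right to left (heavy = foot alone; LL = one foot; stranded L unfooted): fa (ˈdru:) ma (ˈtru.fi) (ˈgo.si).
Foot heads: 2, 4, 6.
Primary stress on the leftmost head = syllable 2.
Secondary stress on 4, 6: fa.ˈdru:.ma.ˌtru.fi.ˌgo.si.

primary 2, secondary 4, 6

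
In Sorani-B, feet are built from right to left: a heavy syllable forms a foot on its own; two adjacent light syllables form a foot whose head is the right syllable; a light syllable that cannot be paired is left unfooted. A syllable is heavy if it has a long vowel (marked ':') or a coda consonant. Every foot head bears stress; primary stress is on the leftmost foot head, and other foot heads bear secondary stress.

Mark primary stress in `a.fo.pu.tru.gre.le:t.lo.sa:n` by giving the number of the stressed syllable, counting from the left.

3

Weights: 1 a L, 2 fo L, 3 pu L, 4 tru L, 5 gre L, 6 le:t H, 7 lo L, 8 sa:n H.
Parse right to left (heavy = foot alone; LL = one foot; stranded L unfooted): a (fo.ˈpu) (tru.ˈgre) (ˈle:t) lo (ˈsa:n).
Foot heads: 3, 5, 6, 8.
Primary stress on the leftmost head = syllable 3.
Primary stress: syllable 3 → a.fo.ˈpu.tru.gre.le:t.lo.sa:n.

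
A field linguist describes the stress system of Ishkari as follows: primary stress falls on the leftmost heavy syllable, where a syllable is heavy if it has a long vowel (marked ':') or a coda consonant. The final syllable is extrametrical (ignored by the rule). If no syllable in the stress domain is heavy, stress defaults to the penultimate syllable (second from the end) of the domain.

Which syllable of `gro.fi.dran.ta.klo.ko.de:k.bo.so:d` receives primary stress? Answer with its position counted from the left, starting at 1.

3

The final syllable (9, so:d) is extrametrical; the stress domain is syllables 1–8.
Weights: 1 gro L, 2 fi L, 3 dran H, 4 ta L, 5 klo L, 6 ko L, 7 de:k H, 8 bo L.
Heavy syllables in the domain: 3, 7. The leftmost is syllable 3 (dran).
Primary stress: syllable 3 → gro.fi.ˈdran.ta.klo.ko.de:k.bo.so:d.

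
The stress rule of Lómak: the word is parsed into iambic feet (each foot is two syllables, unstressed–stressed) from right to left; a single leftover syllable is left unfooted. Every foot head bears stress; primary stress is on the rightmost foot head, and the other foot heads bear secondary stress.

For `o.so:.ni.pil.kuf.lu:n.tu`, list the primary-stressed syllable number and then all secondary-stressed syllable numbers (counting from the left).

Parse right to left into iambic (σˈσ) feet: o (so:.ˈni) (pil.ˈkuf) (lu:n.ˈtu). Syllable 1 is left unfooted.
Foot heads (stressed positions): 3, 5, 7.
End Rule Rightmost: primary stress on the rightmost head = syllable 7.
Secondary stress on 3, 5: o.so:.ˌni.pil.ˌkuf.lu:n.ˈtu.

primary 7, secondary 3, 5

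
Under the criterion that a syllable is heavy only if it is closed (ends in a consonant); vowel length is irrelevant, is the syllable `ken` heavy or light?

heavy

`ken`: short vowel, closed (coda /n/). Closed (coda /n/) → heavy.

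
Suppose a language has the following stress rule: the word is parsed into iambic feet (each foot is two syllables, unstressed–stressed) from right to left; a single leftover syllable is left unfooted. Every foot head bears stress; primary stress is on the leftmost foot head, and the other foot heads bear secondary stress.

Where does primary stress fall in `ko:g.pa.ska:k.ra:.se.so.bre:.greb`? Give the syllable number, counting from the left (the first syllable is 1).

2

Parse right to left into iambic (σˈσ) feet: (ko:g.ˈpa) (ska:k.ˈra:) (se.ˈso) (bre:.ˈgreb).
Foot heads (stressed positions): 2, 4, 6, 8.
End Rule Leftmost: primary stress on the leftmost head = syllable 2.
Primary stress: syllable 2 → ko:g.ˈpa.ska:k.ra:.se.so.bre:.greb.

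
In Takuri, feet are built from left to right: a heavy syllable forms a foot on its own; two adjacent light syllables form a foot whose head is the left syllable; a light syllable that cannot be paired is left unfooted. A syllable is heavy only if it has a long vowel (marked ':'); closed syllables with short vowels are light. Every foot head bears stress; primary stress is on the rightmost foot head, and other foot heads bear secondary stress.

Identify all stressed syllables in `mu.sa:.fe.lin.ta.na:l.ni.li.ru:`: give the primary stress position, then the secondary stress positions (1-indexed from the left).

Weights: 1 mu L, 2 sa: H, 3 fe L, 4 lin L, 5 ta L, 6 na:l H, 7 ni L, 8 li L, 9 ru: H.
Parse left to right (heavy = foot alone; LL = one foot; stranded L unfooted): mu (ˈsa:) (ˈfe.lin) ta (ˈna:l) (ˈni.li) (ˈru:).
Foot heads: 2, 3, 6, 7, 9.
Primary stress on the rightmost head = syllable 9.
Secondary stress on 2, 3, 6, 7: mu.ˌsa:.ˌfe.lin.ta.ˌna:l.ˌni.li.ˈru:.

primary 9, secondary 2, 3, 6, 7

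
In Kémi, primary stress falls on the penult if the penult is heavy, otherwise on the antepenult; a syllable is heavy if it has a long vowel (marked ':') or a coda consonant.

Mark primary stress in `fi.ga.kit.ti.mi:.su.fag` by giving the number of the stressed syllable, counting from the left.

5

Weights: 5 mi: H, 6 su L, 7 fag H.
The penult (syllable 6, su) is light, so stress falls on the antepenult (syllable 5, mi:).
Primary stress: syllable 5 → fi.ga.kit.ti.ˈmi:.su.fag.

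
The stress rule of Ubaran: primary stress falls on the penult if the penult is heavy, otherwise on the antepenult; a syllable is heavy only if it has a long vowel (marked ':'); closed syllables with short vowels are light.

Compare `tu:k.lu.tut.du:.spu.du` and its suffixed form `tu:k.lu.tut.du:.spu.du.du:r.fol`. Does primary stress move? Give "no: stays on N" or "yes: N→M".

yes: 4→7

Base `tu:k.lu.tut.du:.spu.du` (6 syllables):
  Weights: 4 du: H, 5 spu L, 6 du L.
  The penult (syllable 5, spu) is light, so stress falls on the antepenult (syllable 4, du:).
  → primary stress on syllable 4.
Suffixed `tu:k.lu.tut.du:.spu.du.du:r.fol` (8 syllables):
  Weights: 6 du L, 7 du:r H, 8 fol L.
  The penult (syllable 7, du:r) is heavy, so it takes stress.
  → primary stress on syllable 7.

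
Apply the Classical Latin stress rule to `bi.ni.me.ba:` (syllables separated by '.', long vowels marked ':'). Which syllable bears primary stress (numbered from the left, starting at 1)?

Classical Latin: stress the penult if heavy (long vowel or closed), else the antepenult.
Weights: 2 ni L, 3 me L, 4 ba: H.
The penult (syllable 3, me) is light, so stress falls on the antepenult (syllable 2, ni).
Stress on syllable 2: bi.ˈni.me.ba:.

2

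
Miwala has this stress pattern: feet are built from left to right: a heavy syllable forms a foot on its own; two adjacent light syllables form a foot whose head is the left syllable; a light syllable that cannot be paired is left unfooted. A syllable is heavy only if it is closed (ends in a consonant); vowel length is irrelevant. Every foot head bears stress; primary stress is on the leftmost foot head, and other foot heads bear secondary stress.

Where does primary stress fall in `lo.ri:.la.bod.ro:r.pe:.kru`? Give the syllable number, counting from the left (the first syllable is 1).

Weights: 1 lo L, 2 ri: L, 3 la L, 4 bod H, 5 ro:r H, 6 pe: L, 7 kru L.
Parse left to right (heavy = foot alone; LL = one foot; stranded L unfooted): (ˈlo.ri:) la (ˈbod) (ˈro:r) (ˈpe:.kru).
Foot heads: 1, 4, 5, 6.
Primary stress on the leftmost head = syllable 1.
Primary stress: syllable 1 → ˈlo.ri:.la.bod.ro:r.pe:.kru.

1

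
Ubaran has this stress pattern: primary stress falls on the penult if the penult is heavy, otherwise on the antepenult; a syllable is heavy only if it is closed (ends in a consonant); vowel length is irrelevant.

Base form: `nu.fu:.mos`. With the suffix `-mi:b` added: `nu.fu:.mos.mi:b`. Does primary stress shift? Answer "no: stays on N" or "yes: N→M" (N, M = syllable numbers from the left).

yes: 1→3

Base `nu.fu:.mos` (3 syllables):
  Weights: 1 nu L, 2 fu: L, 3 mos H.
  The penult (syllable 2, fu:) is light, so stress falls on the antepenult (syllable 1, nu).
  → primary stress on syllable 1.
Suffixed `nu.fu:.mos.mi:b` (4 syllables):
  Weights: 2 fu: L, 3 mos H, 4 mi:b H.
  The penult (syllable 3, mos) is heavy, so it takes stress.
  → primary stress on syllable 3.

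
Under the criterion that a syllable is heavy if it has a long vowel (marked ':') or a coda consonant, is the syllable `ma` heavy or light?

light

`ma`: short vowel, open (no coda). Short vowel, open → light.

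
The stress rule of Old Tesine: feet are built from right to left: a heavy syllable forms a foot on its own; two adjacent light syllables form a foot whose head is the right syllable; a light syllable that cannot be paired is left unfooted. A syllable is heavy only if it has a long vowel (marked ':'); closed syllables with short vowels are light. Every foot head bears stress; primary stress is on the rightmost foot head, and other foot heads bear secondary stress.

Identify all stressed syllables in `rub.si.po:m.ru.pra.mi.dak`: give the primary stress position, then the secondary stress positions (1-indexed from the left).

Weights: 1 rub L, 2 si L, 3 po:m H, 4 ru L, 5 pra L, 6 mi L, 7 dak L.
Parse right to left (heavy = foot alone; LL = one foot; stranded L unfooted): (rub.ˈsi) (ˈpo:m) (ru.ˈpra) (mi.ˈdak).
Foot heads: 2, 3, 5, 7.
Primary stress on the rightmost head = syllable 7.
Secondary stress on 2, 3, 5: rub.ˌsi.ˌpo:m.ru.ˌpra.mi.ˈdak.

primary 7, secondary 2, 3, 5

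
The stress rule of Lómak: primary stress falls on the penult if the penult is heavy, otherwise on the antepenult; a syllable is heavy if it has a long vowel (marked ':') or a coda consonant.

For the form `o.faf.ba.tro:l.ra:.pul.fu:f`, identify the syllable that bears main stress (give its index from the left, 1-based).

Weights: 5 ra: H, 6 pul H, 7 fu:f H.
The penult (syllable 6, pul) is heavy, so it takes stress.
Primary stress: syllable 6 → o.faf.ba.tro:l.ra:.ˈpul.fu:f.

6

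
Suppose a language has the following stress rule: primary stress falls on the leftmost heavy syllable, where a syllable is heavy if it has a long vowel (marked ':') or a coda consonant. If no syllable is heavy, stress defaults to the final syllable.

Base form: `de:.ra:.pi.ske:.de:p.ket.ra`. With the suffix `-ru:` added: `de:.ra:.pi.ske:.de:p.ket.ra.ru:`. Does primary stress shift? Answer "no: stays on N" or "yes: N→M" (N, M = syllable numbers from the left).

Base `de:.ra:.pi.ske:.de:p.ket.ra` (7 syllables):
  Weights: 1 de: H, 2 ra: H, 3 pi L, 4 ske: H, 5 de:p H, 6 ket H, 7 ra L.
  Heavy syllables in the domain: 1, 2, 4, 5, 6. The leftmost is syllable 1 (de:).
  → primary stress on syllable 1.
Suffixed `de:.ra:.pi.ske:.de:p.ket.ra.ru:` (8 syllables):
  Weights: 1 de: H, 2 ra: H, 3 pi L, 4 ske: H, 5 de:p H, 6 ket H, 7 ra L, 8 ru: H.
  Heavy syllables in the domain: 1, 2, 4, 5, 6, 8. The leftmost is syllable 1 (de:).
  → primary stress on syllable 1.

no: stays on 1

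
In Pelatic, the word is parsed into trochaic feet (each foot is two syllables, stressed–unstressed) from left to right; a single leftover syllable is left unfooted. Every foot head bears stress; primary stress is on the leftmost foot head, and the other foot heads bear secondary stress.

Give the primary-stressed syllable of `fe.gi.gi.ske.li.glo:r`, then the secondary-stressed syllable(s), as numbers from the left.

Parse left to right into trochaic (ˈσσ) feet: (ˈfe.gi) (ˈgi.ske) (ˈli.glo:r).
Foot heads (stressed positions): 1, 3, 5.
End Rule Leftmost: primary stress on the leftmost head = syllable 1.
Secondary stress on 3, 5: ˈfe.gi.ˌgi.ske.ˌli.glo:r.

primary 1, secondary 3, 5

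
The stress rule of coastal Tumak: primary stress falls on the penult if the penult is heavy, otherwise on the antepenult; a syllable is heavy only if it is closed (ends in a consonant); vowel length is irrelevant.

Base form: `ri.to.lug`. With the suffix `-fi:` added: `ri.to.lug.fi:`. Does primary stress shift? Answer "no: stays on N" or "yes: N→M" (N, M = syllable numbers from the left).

yes: 1→3

Base `ri.to.lug` (3 syllables):
  Weights: 1 ri L, 2 to L, 3 lug H.
  The penult (syllable 2, to) is light, so stress falls on the antepenult (syllable 1, ri).
  → primary stress on syllable 1.
Suffixed `ri.to.lug.fi:` (4 syllables):
  Weights: 2 to L, 3 lug H, 4 fi: L.
  The penult (syllable 3, lug) is heavy, so it takes stress.
  → primary stress on syllable 3.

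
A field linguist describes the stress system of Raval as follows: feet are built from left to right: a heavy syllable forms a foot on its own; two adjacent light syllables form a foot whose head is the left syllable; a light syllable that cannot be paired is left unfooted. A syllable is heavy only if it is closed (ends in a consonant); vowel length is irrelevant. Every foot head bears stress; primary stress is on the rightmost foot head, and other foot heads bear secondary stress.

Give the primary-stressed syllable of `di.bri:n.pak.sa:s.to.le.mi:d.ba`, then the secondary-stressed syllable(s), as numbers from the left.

primary 7, secondary 2, 3, 4, 5

Weights: 1 di L, 2 bri:n H, 3 pak H, 4 sa:s H, 5 to L, 6 le L, 7 mi:d H, 8 ba L.
Parse left to right (heavy = foot alone; LL = one foot; stranded L unfooted): di (ˈbri:n) (ˈpak) (ˈsa:s) (ˈto.le) (ˈmi:d) ba.
Foot heads: 2, 3, 4, 5, 7.
Primary stress on the rightmost head = syllable 7.
Secondary stress on 2, 3, 4, 5: di.ˌbri:n.ˌpak.ˌsa:s.ˌto.le.ˈmi:d.ba.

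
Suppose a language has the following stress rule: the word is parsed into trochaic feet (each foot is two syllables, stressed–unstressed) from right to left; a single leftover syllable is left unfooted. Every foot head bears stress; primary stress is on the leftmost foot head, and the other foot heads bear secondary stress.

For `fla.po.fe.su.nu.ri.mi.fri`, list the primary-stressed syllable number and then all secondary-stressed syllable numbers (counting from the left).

primary 1, secondary 3, 5, 7

Parse right to left into trochaic (ˈσσ) feet: (ˈfla.po) (ˈfe.su) (ˈnu.ri) (ˈmi.fri).
Foot heads (stressed positions): 1, 3, 5, 7.
End Rule Leftmost: primary stress on the leftmost head = syllable 1.
Secondary stress on 3, 5, 7: ˈfla.po.ˌfe.su.ˌnu.ri.ˌmi.fri.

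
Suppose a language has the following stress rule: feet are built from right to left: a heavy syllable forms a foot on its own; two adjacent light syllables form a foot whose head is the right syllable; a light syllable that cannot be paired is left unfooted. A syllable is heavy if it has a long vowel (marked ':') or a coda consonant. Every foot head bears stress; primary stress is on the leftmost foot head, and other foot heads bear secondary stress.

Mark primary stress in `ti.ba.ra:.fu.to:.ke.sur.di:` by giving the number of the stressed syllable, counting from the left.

2

Weights: 1 ti L, 2 ba L, 3 ra: H, 4 fu L, 5 to: H, 6 ke L, 7 sur H, 8 di: H.
Parse right to left (heavy = foot alone; LL = one foot; stranded L unfooted): (ti.ˈba) (ˈra:) fu (ˈto:) ke (ˈsur) (ˈdi:).
Foot heads: 2, 3, 5, 7, 8.
Primary stress on the leftmost head = syllable 2.
Primary stress: syllable 2 → ti.ˈba.ra:.fu.to:.ke.sur.di:.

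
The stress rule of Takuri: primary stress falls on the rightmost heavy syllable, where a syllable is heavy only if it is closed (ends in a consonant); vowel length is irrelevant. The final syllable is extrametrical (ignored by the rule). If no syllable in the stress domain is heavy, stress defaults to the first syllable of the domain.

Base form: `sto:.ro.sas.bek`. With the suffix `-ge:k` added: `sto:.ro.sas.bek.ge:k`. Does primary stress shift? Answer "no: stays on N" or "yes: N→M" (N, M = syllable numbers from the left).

yes: 3→4

Base `sto:.ro.sas.bek` (4 syllables):
  The final syllable (4, bek) is extrametrical; the stress domain is syllables 1–3.
  Weights: 1 sto: L, 2 ro L, 3 sas H.
  Heavy syllables in the domain: 3. The rightmost is syllable 3 (sas).
  → primary stress on syllable 3.
Suffixed `sto:.ro.sas.bek.ge:k` (5 syllables):
  The final syllable (5, ge:k) is extrametrical; the stress domain is syllables 1–4.
  Weights: 1 sto: L, 2 ro L, 3 sas H, 4 bek H.
  Heavy syllables in the domain: 3, 4. The rightmost is syllable 4 (bek).
  → primary stress on syllable 4.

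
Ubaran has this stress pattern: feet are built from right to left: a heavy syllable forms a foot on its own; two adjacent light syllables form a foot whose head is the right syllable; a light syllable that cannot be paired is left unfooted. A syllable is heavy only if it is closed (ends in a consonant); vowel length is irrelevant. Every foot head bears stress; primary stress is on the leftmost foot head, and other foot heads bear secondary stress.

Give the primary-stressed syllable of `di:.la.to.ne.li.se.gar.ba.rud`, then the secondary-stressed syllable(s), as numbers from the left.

primary 2, secondary 4, 6, 7, 9

Weights: 1 di: L, 2 la L, 3 to L, 4 ne L, 5 li L, 6 se L, 7 gar H, 8 ba L, 9 rud H.
Parse right to left (heavy = foot alone; LL = one foot; stranded L unfooted): (di:.ˈla) (to.ˈne) (li.ˈse) (ˈgar) ba (ˈrud).
Foot heads: 2, 4, 6, 7, 9.
Primary stress on the leftmost head = syllable 2.
Secondary stress on 4, 6, 7, 9: di:.ˈla.to.ˌne.li.ˌse.ˌgar.ba.ˌrud.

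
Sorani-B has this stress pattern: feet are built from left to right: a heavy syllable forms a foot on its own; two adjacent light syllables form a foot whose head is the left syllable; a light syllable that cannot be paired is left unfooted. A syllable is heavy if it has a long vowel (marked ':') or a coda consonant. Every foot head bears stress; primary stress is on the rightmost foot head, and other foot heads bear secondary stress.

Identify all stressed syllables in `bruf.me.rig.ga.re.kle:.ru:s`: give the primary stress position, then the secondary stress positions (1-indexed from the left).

primary 7, secondary 1, 3, 4, 6

Weights: 1 bruf H, 2 me L, 3 rig H, 4 ga L, 5 re L, 6 kle: H, 7 ru:s H.
Parse left to right (heavy = foot alone; LL = one foot; stranded L unfooted): (ˈbruf) me (ˈrig) (ˈga.re) (ˈkle:) (ˈru:s).
Foot heads: 1, 3, 4, 6, 7.
Primary stress on the rightmost head = syllable 7.
Secondary stress on 1, 3, 4, 6: ˌbruf.me.ˌrig.ˌga.re.ˌkle:.ˈru:s.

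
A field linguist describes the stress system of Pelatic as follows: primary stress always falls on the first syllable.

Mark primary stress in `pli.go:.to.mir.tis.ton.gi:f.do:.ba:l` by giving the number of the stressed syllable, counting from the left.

1

The word has 9 syllables; the first syllable is syllable 1 (pli).
Primary stress: syllable 1 → ˈpli.go:.to.mir.tis.ton.gi:f.do:.ba:l.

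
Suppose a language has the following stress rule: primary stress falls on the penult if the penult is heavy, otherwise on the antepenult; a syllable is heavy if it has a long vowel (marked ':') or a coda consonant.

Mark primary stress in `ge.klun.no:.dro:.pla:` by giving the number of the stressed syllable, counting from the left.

Weights: 3 no: H, 4 dro: H, 5 pla: H.
The penult (syllable 4, dro:) is heavy, so it takes stress.
Primary stress: syllable 4 → ge.klun.no:.ˈdro:.pla:.

4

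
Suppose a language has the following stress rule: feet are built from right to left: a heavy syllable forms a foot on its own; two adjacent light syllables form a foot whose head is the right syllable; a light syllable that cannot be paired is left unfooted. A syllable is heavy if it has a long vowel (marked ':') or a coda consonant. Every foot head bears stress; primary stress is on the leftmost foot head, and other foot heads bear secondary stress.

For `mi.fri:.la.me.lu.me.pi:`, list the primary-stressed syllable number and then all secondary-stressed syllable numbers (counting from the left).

Weights: 1 mi L, 2 fri: H, 3 la L, 4 me L, 5 lu L, 6 me L, 7 pi: H.
Parse right to left (heavy = foot alone; LL = one foot; stranded L unfooted): mi (ˈfri:) (la.ˈme) (lu.ˈme) (ˈpi:).
Foot heads: 2, 4, 6, 7.
Primary stress on the leftmost head = syllable 2.
Secondary stress on 4, 6, 7: mi.ˈfri:.la.ˌme.lu.ˌme.ˌpi:.

primary 2, secondary 4, 6, 7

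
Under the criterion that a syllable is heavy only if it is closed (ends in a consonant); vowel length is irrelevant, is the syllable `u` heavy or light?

`u`: short vowel, open (no coda). Open (no coda) → light.

light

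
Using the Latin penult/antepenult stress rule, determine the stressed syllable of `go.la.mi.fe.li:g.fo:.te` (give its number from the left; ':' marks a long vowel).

6

Classical Latin: stress the penult if heavy (long vowel or closed), else the antepenult.
Weights: 5 li:g H, 6 fo: H, 7 te L.
The penult (syllable 6, fo:) is heavy, so it takes stress.
Stress on syllable 6: go.la.mi.fe.li:g.ˈfo:.te.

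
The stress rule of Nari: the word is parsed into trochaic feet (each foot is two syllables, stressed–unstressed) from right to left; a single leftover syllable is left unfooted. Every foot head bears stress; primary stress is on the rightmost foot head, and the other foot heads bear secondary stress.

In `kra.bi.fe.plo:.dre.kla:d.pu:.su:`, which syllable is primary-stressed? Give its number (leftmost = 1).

Parse right to left into trochaic (ˈσσ) feet: (ˈkra.bi) (ˈfe.plo:) (ˈdre.kla:d) (ˈpu:.su:).
Foot heads (stressed positions): 1, 3, 5, 7.
End Rule Rightmost: primary stress on the rightmost head = syllable 7.
Primary stress: syllable 7 → kra.bi.fe.plo:.dre.kla:d.ˈpu:.su:.

7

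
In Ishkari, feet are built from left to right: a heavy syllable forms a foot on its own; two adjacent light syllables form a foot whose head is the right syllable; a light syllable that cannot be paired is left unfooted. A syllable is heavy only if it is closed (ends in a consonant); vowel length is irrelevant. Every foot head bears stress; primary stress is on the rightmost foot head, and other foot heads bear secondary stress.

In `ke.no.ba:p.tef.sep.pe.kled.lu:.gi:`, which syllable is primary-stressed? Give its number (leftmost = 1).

9

Weights: 1 ke L, 2 no L, 3 ba:p H, 4 tef H, 5 sep H, 6 pe L, 7 kled H, 8 lu: L, 9 gi: L.
Parse left to right (heavy = foot alone; LL = one foot; stranded L unfooted): (ke.ˈno) (ˈba:p) (ˈtef) (ˈsep) pe (ˈkled) (lu:.ˈgi:).
Foot heads: 2, 3, 4, 5, 7, 9.
Primary stress on the rightmost head = syllable 9.
Primary stress: syllable 9 → ke.no.ba:p.tef.sep.pe.kled.lu:.ˈgi:.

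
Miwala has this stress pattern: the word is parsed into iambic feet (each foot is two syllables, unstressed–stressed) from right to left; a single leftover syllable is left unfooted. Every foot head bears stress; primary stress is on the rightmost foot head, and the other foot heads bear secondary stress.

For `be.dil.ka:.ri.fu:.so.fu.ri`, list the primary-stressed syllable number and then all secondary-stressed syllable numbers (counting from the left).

primary 8, secondary 2, 4, 6

Parse right to left into iambic (σˈσ) feet: (be.ˈdil) (ka:.ˈri) (fu:.ˈso) (fu.ˈri).
Foot heads (stressed positions): 2, 4, 6, 8.
End Rule Rightmost: primary stress on the rightmost head = syllable 8.
Secondary stress on 2, 4, 6: be.ˌdil.ka:.ˌri.fu:.ˌso.fu.ˈri.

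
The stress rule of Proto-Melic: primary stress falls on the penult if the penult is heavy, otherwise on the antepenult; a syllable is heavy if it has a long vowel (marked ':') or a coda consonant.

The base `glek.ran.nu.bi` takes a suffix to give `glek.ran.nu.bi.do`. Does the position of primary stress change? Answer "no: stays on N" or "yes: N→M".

yes: 2→3

Base `glek.ran.nu.bi` (4 syllables):
  Weights: 2 ran H, 3 nu L, 4 bi L.
  The penult (syllable 3, nu) is light, so stress falls on the antepenult (syllable 2, ran).
  → primary stress on syllable 2.
Suffixed `glek.ran.nu.bi.do` (5 syllables):
  Weights: 3 nu L, 4 bi L, 5 do L.
  The penult (syllable 4, bi) is light, so stress falls on the antepenult (syllable 3, nu).
  → primary stress on syllable 3.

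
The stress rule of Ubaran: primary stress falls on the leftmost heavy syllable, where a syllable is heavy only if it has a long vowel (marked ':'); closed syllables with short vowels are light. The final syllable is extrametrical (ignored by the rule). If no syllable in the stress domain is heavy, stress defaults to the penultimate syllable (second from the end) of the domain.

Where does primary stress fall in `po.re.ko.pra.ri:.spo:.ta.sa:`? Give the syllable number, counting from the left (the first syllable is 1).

The final syllable (8, sa:) is extrametrical; the stress domain is syllables 1–7.
Weights: 1 po L, 2 re L, 3 ko L, 4 pra L, 5 ri: H, 6 spo: H, 7 ta L.
Heavy syllables in the domain: 5, 6. The leftmost is syllable 5 (ri:).
Primary stress: syllable 5 → po.re.ko.pra.ˈri:.spo:.ta.sa:.

5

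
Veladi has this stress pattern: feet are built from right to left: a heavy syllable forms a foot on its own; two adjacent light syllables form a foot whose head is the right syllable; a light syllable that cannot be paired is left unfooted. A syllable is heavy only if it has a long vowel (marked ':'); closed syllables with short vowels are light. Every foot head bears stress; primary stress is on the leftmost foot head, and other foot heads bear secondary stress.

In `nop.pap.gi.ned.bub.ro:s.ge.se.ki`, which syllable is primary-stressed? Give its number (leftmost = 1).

Weights: 1 nop L, 2 pap L, 3 gi L, 4 ned L, 5 bub L, 6 ro:s H, 7 ge L, 8 se L, 9 ki L.
Parse right to left (heavy = foot alone; LL = one foot; stranded L unfooted): nop (pap.ˈgi) (ned.ˈbub) (ˈro:s) ge (se.ˈki).
Foot heads: 3, 5, 6, 9.
Primary stress on the leftmost head = syllable 3.
Primary stress: syllable 3 → nop.pap.ˈgi.ned.bub.ro:s.ge.se.ki.

3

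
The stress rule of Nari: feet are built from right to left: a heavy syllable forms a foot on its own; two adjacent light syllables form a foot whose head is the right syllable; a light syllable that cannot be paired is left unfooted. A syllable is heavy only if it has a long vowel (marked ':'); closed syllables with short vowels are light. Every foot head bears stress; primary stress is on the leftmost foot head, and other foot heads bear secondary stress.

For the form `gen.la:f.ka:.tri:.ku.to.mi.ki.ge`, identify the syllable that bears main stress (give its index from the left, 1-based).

2

Weights: 1 gen L, 2 la:f H, 3 ka: H, 4 tri: H, 5 ku L, 6 to L, 7 mi L, 8 ki L, 9 ge L.
Parse right to left (heavy = foot alone; LL = one foot; stranded L unfooted): gen (ˈla:f) (ˈka:) (ˈtri:) ku (to.ˈmi) (ki.ˈge).
Foot heads: 2, 3, 4, 7, 9.
Primary stress on the leftmost head = syllable 2.
Primary stress: syllable 2 → gen.ˈla:f.ka:.tri:.ku.to.mi.ki.ge.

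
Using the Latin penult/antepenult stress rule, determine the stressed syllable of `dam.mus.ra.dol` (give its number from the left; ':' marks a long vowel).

Classical Latin: stress the penult if heavy (long vowel or closed), else the antepenult.
Weights: 2 mus H, 3 ra L, 4 dol H.
The penult (syllable 3, ra) is light, so stress falls on the antepenult (syllable 2, mus).
Stress on syllable 2: dam.ˈmus.ra.dol.

2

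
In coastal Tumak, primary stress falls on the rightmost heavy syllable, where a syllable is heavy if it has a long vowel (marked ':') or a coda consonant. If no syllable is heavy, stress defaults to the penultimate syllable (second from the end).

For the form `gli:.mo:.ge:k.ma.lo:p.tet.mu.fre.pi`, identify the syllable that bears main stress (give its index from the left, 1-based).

6

Weights: 1 gli: H, 2 mo: H, 3 ge:k H, 4 ma L, 5 lo:p H, 6 tet H, 7 mu L, 8 fre L, 9 pi L.
Heavy syllables in the domain: 1, 2, 3, 5, 6. The rightmost is syllable 6 (tet).
Primary stress: syllable 6 → gli:.mo:.ge:k.ma.lo:p.ˈtet.mu.fre.pi.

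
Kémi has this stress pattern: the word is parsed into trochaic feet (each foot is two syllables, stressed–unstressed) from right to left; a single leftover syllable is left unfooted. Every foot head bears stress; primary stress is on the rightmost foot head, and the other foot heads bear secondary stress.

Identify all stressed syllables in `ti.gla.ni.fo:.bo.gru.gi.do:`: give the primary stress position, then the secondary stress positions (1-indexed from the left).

Parse right to left into trochaic (ˈσσ) feet: (ˈti.gla) (ˈni.fo:) (ˈbo.gru) (ˈgi.do:).
Foot heads (stressed positions): 1, 3, 5, 7.
End Rule Rightmost: primary stress on the rightmost head = syllable 7.
Secondary stress on 1, 3, 5: ˌti.gla.ˌni.fo:.ˌbo.gru.ˈgi.do:.

primary 7, secondary 1, 3, 5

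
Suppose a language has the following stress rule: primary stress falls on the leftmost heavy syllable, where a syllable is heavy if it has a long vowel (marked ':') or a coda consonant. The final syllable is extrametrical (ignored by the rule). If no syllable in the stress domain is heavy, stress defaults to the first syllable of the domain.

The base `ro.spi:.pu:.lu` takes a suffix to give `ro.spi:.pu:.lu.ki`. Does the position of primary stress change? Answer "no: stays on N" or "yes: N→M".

no: stays on 2

Base `ro.spi:.pu:.lu` (4 syllables):
  The final syllable (4, lu) is extrametrical; the stress domain is syllables 1–3.
  Weights: 1 ro L, 2 spi: H, 3 pu: H.
  Heavy syllables in the domain: 2, 3. The leftmost is syllable 2 (spi:).
  → primary stress on syllable 2.
Suffixed `ro.spi:.pu:.lu.ki` (5 syllables):
  The final syllable (5, ki) is extrametrical; the stress domain is syllables 1–4.
  Weights: 1 ro L, 2 spi: H, 3 pu: H, 4 lu L.
  Heavy syllables in the domain: 2, 3. The leftmost is syllable 2 (spi:).
  → primary stress on syllable 2.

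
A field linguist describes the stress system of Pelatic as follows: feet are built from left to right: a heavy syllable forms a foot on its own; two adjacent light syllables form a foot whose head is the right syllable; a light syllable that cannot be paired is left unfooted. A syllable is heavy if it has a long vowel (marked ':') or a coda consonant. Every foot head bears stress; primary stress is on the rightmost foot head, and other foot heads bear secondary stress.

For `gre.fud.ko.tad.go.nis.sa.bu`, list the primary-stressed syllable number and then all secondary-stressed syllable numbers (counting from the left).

primary 8, secondary 2, 4, 6

Weights: 1 gre L, 2 fud H, 3 ko L, 4 tad H, 5 go L, 6 nis H, 7 sa L, 8 bu L.
Parse left to right (heavy = foot alone; LL = one foot; stranded L unfooted): gre (ˈfud) ko (ˈtad) go (ˈnis) (sa.ˈbu).
Foot heads: 2, 4, 6, 8.
Primary stress on the rightmost head = syllable 8.
Secondary stress on 2, 4, 6: gre.ˌfud.ko.ˌtad.go.ˌnis.sa.ˈbu.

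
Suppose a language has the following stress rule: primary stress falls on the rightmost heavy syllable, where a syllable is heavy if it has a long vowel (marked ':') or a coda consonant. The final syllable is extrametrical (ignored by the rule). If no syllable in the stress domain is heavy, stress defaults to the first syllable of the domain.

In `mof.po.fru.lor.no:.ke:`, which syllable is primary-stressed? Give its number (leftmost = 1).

5

The final syllable (6, ke:) is extrametrical; the stress domain is syllables 1–5.
Weights: 1 mof H, 2 po L, 3 fru L, 4 lor H, 5 no: H.
Heavy syllables in the domain: 1, 4, 5. The rightmost is syllable 5 (no:).
Primary stress: syllable 5 → mof.po.fru.lor.ˈno:.ke:.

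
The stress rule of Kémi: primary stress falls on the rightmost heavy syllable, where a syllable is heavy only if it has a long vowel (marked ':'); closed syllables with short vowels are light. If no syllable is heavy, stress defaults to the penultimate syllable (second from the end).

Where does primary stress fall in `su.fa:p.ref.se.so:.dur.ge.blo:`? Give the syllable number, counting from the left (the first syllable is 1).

Weights: 1 su L, 2 fa:p H, 3 ref L, 4 se L, 5 so: H, 6 dur L, 7 ge L, 8 blo: H.
Heavy syllables in the domain: 2, 5, 8. The rightmost is syllable 8 (blo:).
Primary stress: syllable 8 → su.fa:p.ref.se.so:.dur.ge.ˈblo:.

8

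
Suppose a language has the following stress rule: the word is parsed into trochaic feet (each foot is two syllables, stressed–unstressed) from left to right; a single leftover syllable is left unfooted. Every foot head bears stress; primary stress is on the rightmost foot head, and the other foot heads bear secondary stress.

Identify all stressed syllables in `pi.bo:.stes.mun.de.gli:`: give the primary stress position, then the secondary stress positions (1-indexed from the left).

primary 5, secondary 1, 3

Parse left to right into trochaic (ˈσσ) feet: (ˈpi.bo:) (ˈstes.mun) (ˈde.gli:).
Foot heads (stressed positions): 1, 3, 5.
End Rule Rightmost: primary stress on the rightmost head = syllable 5.
Secondary stress on 1, 3: ˌpi.bo:.ˌstes.mun.ˈde.gli:.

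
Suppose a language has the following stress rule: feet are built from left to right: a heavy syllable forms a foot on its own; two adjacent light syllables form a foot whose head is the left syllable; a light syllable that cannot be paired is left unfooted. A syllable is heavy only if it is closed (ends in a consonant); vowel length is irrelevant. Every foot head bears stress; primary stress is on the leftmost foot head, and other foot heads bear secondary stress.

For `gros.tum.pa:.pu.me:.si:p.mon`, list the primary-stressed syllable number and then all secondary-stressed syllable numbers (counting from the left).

primary 1, secondary 2, 3, 6, 7

Weights: 1 gros H, 2 tum H, 3 pa: L, 4 pu L, 5 me: L, 6 si:p H, 7 mon H.
Parse left to right (heavy = foot alone; LL = one foot; stranded L unfooted): (ˈgros) (ˈtum) (ˈpa:.pu) me: (ˈsi:p) (ˈmon).
Foot heads: 1, 2, 3, 6, 7.
Primary stress on the leftmost head = syllable 1.
Secondary stress on 2, 3, 6, 7: ˈgros.ˌtum.ˌpa:.pu.me:.ˌsi:p.ˌmon.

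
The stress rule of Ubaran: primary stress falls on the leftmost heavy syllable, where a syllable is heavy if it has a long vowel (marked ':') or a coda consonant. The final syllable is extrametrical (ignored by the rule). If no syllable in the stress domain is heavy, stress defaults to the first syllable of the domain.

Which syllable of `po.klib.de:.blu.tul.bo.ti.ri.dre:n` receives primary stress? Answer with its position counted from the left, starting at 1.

2

The final syllable (9, dre:n) is extrametrical; the stress domain is syllables 1–8.
Weights: 1 po L, 2 klib H, 3 de: H, 4 blu L, 5 tul H, 6 bo L, 7 ti L, 8 ri L.
Heavy syllables in the domain: 2, 3, 5. The leftmost is syllable 2 (klib).
Primary stress: syllable 2 → po.ˈklib.de:.blu.tul.bo.ti.ri.dre:n.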